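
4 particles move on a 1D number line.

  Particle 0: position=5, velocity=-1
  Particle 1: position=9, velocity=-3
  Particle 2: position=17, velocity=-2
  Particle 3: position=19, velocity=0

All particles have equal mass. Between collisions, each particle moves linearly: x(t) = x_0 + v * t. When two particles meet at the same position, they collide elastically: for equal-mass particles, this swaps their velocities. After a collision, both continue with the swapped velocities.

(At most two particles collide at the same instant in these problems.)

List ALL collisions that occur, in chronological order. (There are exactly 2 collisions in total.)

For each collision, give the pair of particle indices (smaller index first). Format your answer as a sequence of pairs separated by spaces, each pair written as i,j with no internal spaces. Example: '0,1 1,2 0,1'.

Collision at t=2: particles 0 and 1 swap velocities; positions: p0=3 p1=3 p2=13 p3=19; velocities now: v0=-3 v1=-1 v2=-2 v3=0
Collision at t=12: particles 1 and 2 swap velocities; positions: p0=-27 p1=-7 p2=-7 p3=19; velocities now: v0=-3 v1=-2 v2=-1 v3=0

Answer: 0,1 1,2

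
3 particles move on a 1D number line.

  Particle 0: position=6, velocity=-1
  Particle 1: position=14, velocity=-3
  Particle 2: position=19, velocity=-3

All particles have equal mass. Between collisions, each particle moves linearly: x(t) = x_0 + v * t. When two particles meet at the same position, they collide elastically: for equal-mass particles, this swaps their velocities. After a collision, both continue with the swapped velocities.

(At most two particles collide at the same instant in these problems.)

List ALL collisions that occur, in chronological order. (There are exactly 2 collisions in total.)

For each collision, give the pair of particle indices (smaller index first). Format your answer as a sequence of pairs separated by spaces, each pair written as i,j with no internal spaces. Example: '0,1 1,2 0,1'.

Answer: 0,1 1,2

Derivation:
Collision at t=4: particles 0 and 1 swap velocities; positions: p0=2 p1=2 p2=7; velocities now: v0=-3 v1=-1 v2=-3
Collision at t=13/2: particles 1 and 2 swap velocities; positions: p0=-11/2 p1=-1/2 p2=-1/2; velocities now: v0=-3 v1=-3 v2=-1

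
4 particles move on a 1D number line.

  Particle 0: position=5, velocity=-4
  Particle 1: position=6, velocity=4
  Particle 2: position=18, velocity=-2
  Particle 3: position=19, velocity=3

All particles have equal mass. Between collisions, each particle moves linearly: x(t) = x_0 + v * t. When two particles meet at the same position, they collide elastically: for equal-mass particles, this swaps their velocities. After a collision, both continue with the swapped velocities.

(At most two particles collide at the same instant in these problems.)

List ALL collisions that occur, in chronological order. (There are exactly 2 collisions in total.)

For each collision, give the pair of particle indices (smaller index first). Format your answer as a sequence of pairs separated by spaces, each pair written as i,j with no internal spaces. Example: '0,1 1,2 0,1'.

Answer: 1,2 2,3

Derivation:
Collision at t=2: particles 1 and 2 swap velocities; positions: p0=-3 p1=14 p2=14 p3=25; velocities now: v0=-4 v1=-2 v2=4 v3=3
Collision at t=13: particles 2 and 3 swap velocities; positions: p0=-47 p1=-8 p2=58 p3=58; velocities now: v0=-4 v1=-2 v2=3 v3=4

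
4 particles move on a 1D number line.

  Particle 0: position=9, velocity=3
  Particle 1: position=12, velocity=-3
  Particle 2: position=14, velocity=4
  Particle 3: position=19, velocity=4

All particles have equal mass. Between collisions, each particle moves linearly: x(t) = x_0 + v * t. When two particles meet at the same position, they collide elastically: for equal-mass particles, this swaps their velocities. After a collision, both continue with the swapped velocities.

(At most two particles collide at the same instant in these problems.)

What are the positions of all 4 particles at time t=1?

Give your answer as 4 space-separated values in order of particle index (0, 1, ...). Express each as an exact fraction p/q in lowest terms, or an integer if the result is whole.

Answer: 9 12 18 23

Derivation:
Collision at t=1/2: particles 0 and 1 swap velocities; positions: p0=21/2 p1=21/2 p2=16 p3=21; velocities now: v0=-3 v1=3 v2=4 v3=4
Advance to t=1 (no further collisions before then); velocities: v0=-3 v1=3 v2=4 v3=4; positions = 9 12 18 23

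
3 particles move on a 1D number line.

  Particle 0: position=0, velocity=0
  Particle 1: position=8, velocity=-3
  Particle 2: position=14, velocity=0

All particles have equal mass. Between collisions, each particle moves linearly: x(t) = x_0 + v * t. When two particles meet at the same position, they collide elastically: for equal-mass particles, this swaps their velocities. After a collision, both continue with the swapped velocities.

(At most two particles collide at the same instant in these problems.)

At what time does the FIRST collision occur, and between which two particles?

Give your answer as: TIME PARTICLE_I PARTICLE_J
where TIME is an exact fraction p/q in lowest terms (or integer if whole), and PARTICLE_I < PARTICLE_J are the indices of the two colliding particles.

Pair (0,1): pos 0,8 vel 0,-3 -> gap=8, closing at 3/unit, collide at t=8/3
Pair (1,2): pos 8,14 vel -3,0 -> not approaching (rel speed -3 <= 0)
Earliest collision: t=8/3 between 0 and 1

Answer: 8/3 0 1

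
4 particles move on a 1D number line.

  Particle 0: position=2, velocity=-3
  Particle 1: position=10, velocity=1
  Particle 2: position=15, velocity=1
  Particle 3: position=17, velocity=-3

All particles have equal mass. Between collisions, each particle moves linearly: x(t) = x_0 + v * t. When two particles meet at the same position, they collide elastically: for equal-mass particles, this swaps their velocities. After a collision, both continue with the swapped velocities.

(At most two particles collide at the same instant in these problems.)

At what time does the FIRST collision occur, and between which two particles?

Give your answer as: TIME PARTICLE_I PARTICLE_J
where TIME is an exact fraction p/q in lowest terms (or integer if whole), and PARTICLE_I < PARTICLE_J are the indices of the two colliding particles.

Answer: 1/2 2 3

Derivation:
Pair (0,1): pos 2,10 vel -3,1 -> not approaching (rel speed -4 <= 0)
Pair (1,2): pos 10,15 vel 1,1 -> not approaching (rel speed 0 <= 0)
Pair (2,3): pos 15,17 vel 1,-3 -> gap=2, closing at 4/unit, collide at t=1/2
Earliest collision: t=1/2 between 2 and 3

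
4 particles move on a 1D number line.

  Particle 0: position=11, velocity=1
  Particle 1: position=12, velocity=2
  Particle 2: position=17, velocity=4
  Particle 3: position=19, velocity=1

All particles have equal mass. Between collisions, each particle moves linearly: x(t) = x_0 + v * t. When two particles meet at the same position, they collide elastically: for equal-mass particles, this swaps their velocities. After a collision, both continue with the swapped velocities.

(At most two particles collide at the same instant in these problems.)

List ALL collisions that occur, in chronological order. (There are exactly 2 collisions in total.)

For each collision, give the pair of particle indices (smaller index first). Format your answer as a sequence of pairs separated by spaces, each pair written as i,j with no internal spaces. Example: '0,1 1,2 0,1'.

Collision at t=2/3: particles 2 and 3 swap velocities; positions: p0=35/3 p1=40/3 p2=59/3 p3=59/3; velocities now: v0=1 v1=2 v2=1 v3=4
Collision at t=7: particles 1 and 2 swap velocities; positions: p0=18 p1=26 p2=26 p3=45; velocities now: v0=1 v1=1 v2=2 v3=4

Answer: 2,3 1,2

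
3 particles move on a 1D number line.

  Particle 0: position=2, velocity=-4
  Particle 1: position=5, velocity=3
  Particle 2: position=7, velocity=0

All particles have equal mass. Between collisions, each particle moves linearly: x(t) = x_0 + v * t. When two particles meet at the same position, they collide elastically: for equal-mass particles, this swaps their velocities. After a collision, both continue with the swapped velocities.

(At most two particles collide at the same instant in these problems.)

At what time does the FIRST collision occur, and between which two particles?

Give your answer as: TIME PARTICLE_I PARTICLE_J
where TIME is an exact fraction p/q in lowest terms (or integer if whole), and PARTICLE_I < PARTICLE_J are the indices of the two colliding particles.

Answer: 2/3 1 2

Derivation:
Pair (0,1): pos 2,5 vel -4,3 -> not approaching (rel speed -7 <= 0)
Pair (1,2): pos 5,7 vel 3,0 -> gap=2, closing at 3/unit, collide at t=2/3
Earliest collision: t=2/3 between 1 and 2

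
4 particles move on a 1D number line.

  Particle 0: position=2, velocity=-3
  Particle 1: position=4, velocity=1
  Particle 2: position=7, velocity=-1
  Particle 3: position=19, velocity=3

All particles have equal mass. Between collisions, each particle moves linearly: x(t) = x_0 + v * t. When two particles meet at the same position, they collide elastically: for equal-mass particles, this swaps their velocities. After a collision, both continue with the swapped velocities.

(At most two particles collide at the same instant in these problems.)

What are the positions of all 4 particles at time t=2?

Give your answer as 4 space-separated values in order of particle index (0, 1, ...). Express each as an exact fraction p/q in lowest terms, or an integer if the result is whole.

Answer: -4 5 6 25

Derivation:
Collision at t=3/2: particles 1 and 2 swap velocities; positions: p0=-5/2 p1=11/2 p2=11/2 p3=47/2; velocities now: v0=-3 v1=-1 v2=1 v3=3
Advance to t=2 (no further collisions before then); velocities: v0=-3 v1=-1 v2=1 v3=3; positions = -4 5 6 25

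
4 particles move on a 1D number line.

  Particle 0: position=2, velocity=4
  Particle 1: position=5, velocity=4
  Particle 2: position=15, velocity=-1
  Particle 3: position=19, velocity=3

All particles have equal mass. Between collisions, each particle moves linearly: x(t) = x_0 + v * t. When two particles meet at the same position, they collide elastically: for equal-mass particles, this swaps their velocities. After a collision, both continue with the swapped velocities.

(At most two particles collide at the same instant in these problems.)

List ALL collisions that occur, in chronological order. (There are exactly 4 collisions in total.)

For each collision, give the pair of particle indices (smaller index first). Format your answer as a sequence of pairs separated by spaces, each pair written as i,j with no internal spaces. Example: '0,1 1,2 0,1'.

Collision at t=2: particles 1 and 2 swap velocities; positions: p0=10 p1=13 p2=13 p3=25; velocities now: v0=4 v1=-1 v2=4 v3=3
Collision at t=13/5: particles 0 and 1 swap velocities; positions: p0=62/5 p1=62/5 p2=77/5 p3=134/5; velocities now: v0=-1 v1=4 v2=4 v3=3
Collision at t=14: particles 2 and 3 swap velocities; positions: p0=1 p1=58 p2=61 p3=61; velocities now: v0=-1 v1=4 v2=3 v3=4
Collision at t=17: particles 1 and 2 swap velocities; positions: p0=-2 p1=70 p2=70 p3=73; velocities now: v0=-1 v1=3 v2=4 v3=4

Answer: 1,2 0,1 2,3 1,2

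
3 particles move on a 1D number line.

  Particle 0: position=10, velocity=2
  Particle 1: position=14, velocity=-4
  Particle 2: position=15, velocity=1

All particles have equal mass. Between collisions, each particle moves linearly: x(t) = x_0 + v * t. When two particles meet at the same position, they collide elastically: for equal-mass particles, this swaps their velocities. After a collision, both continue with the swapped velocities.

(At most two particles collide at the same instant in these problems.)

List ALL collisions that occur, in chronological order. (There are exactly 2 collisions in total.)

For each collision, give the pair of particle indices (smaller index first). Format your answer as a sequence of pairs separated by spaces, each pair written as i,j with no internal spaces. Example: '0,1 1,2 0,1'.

Answer: 0,1 1,2

Derivation:
Collision at t=2/3: particles 0 and 1 swap velocities; positions: p0=34/3 p1=34/3 p2=47/3; velocities now: v0=-4 v1=2 v2=1
Collision at t=5: particles 1 and 2 swap velocities; positions: p0=-6 p1=20 p2=20; velocities now: v0=-4 v1=1 v2=2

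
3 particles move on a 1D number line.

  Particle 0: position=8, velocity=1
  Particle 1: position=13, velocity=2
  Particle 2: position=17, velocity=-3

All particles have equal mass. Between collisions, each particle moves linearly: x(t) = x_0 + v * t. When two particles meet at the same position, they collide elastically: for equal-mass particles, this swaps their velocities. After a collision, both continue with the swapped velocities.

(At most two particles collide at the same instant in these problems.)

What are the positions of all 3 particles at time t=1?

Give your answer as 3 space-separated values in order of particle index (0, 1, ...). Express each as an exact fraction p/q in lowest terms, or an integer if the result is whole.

Answer: 9 14 15

Derivation:
Collision at t=4/5: particles 1 and 2 swap velocities; positions: p0=44/5 p1=73/5 p2=73/5; velocities now: v0=1 v1=-3 v2=2
Advance to t=1 (no further collisions before then); velocities: v0=1 v1=-3 v2=2; positions = 9 14 15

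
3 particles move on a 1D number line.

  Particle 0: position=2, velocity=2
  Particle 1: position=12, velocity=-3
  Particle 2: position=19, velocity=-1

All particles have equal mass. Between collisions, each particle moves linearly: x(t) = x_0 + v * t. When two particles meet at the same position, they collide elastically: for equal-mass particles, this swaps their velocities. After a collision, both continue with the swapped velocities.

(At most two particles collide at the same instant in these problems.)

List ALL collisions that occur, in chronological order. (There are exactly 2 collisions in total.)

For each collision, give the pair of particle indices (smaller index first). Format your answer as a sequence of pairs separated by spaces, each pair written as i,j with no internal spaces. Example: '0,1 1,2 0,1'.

Answer: 0,1 1,2

Derivation:
Collision at t=2: particles 0 and 1 swap velocities; positions: p0=6 p1=6 p2=17; velocities now: v0=-3 v1=2 v2=-1
Collision at t=17/3: particles 1 and 2 swap velocities; positions: p0=-5 p1=40/3 p2=40/3; velocities now: v0=-3 v1=-1 v2=2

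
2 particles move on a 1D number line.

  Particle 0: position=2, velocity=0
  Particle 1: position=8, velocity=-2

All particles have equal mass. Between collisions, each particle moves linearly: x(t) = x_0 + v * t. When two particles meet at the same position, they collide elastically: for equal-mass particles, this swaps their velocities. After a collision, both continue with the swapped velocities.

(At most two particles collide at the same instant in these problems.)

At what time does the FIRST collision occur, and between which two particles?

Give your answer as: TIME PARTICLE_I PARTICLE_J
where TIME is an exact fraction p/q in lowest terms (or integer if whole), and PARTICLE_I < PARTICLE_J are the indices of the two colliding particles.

Answer: 3 0 1

Derivation:
Pair (0,1): pos 2,8 vel 0,-2 -> gap=6, closing at 2/unit, collide at t=3
Earliest collision: t=3 between 0 and 1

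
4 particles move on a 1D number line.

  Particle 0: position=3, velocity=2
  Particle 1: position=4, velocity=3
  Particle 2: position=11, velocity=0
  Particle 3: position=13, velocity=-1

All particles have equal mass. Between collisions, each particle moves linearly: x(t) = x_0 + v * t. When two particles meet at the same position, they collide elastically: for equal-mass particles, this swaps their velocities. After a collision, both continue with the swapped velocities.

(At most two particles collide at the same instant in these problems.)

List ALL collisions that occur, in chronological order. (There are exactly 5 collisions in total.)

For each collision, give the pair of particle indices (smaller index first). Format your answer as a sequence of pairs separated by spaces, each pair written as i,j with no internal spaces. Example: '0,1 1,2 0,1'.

Answer: 2,3 1,2 2,3 0,1 1,2

Derivation:
Collision at t=2: particles 2 and 3 swap velocities; positions: p0=7 p1=10 p2=11 p3=11; velocities now: v0=2 v1=3 v2=-1 v3=0
Collision at t=9/4: particles 1 and 2 swap velocities; positions: p0=15/2 p1=43/4 p2=43/4 p3=11; velocities now: v0=2 v1=-1 v2=3 v3=0
Collision at t=7/3: particles 2 and 3 swap velocities; positions: p0=23/3 p1=32/3 p2=11 p3=11; velocities now: v0=2 v1=-1 v2=0 v3=3
Collision at t=10/3: particles 0 and 1 swap velocities; positions: p0=29/3 p1=29/3 p2=11 p3=14; velocities now: v0=-1 v1=2 v2=0 v3=3
Collision at t=4: particles 1 and 2 swap velocities; positions: p0=9 p1=11 p2=11 p3=16; velocities now: v0=-1 v1=0 v2=2 v3=3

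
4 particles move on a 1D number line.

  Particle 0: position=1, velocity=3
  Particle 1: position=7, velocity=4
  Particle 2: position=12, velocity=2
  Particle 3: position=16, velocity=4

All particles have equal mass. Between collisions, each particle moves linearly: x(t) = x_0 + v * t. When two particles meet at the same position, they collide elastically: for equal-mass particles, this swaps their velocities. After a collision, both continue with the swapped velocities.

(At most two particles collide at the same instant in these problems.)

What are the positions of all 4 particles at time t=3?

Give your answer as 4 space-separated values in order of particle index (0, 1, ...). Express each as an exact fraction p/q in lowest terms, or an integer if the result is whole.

Collision at t=5/2: particles 1 and 2 swap velocities; positions: p0=17/2 p1=17 p2=17 p3=26; velocities now: v0=3 v1=2 v2=4 v3=4
Advance to t=3 (no further collisions before then); velocities: v0=3 v1=2 v2=4 v3=4; positions = 10 18 19 28

Answer: 10 18 19 28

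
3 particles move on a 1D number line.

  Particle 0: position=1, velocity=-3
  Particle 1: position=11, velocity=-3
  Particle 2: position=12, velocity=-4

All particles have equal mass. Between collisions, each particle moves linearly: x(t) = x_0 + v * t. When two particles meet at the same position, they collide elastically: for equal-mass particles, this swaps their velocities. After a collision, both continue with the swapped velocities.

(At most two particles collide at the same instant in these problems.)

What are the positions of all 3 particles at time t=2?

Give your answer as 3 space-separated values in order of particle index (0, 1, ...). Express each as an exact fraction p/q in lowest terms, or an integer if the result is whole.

Answer: -5 4 5

Derivation:
Collision at t=1: particles 1 and 2 swap velocities; positions: p0=-2 p1=8 p2=8; velocities now: v0=-3 v1=-4 v2=-3
Advance to t=2 (no further collisions before then); velocities: v0=-3 v1=-4 v2=-3; positions = -5 4 5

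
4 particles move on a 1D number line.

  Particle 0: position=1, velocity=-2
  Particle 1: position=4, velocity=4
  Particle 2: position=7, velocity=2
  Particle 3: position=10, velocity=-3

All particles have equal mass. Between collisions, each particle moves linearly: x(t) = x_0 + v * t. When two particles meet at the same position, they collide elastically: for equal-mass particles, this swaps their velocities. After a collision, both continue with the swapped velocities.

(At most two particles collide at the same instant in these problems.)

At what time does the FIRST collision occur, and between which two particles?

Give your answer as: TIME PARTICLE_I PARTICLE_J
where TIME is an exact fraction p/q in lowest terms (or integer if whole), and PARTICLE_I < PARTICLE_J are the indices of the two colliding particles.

Answer: 3/5 2 3

Derivation:
Pair (0,1): pos 1,4 vel -2,4 -> not approaching (rel speed -6 <= 0)
Pair (1,2): pos 4,7 vel 4,2 -> gap=3, closing at 2/unit, collide at t=3/2
Pair (2,3): pos 7,10 vel 2,-3 -> gap=3, closing at 5/unit, collide at t=3/5
Earliest collision: t=3/5 between 2 and 3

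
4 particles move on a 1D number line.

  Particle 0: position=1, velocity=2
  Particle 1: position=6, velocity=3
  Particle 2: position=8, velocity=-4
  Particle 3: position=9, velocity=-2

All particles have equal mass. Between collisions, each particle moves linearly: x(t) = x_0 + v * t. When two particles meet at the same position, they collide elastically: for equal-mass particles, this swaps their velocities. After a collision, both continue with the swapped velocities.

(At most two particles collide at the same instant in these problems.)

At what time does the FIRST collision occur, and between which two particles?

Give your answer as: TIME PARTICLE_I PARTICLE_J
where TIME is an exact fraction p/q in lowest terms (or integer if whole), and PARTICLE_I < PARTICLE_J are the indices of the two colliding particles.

Pair (0,1): pos 1,6 vel 2,3 -> not approaching (rel speed -1 <= 0)
Pair (1,2): pos 6,8 vel 3,-4 -> gap=2, closing at 7/unit, collide at t=2/7
Pair (2,3): pos 8,9 vel -4,-2 -> not approaching (rel speed -2 <= 0)
Earliest collision: t=2/7 between 1 and 2

Answer: 2/7 1 2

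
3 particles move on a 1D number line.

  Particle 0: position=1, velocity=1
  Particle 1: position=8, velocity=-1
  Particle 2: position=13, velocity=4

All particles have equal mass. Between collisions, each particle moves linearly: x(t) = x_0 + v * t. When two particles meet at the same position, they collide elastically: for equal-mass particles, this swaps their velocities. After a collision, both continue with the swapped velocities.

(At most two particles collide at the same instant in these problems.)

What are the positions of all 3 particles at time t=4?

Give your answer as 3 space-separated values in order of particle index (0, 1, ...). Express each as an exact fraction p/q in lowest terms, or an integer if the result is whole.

Answer: 4 5 29

Derivation:
Collision at t=7/2: particles 0 and 1 swap velocities; positions: p0=9/2 p1=9/2 p2=27; velocities now: v0=-1 v1=1 v2=4
Advance to t=4 (no further collisions before then); velocities: v0=-1 v1=1 v2=4; positions = 4 5 29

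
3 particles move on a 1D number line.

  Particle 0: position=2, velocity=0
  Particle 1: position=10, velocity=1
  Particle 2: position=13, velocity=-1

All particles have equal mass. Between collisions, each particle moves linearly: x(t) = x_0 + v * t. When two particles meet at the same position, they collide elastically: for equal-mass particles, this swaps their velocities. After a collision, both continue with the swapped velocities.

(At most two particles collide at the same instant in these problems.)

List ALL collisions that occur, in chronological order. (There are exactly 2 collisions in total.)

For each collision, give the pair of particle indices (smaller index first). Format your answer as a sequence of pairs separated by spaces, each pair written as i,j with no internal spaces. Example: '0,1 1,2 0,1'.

Answer: 1,2 0,1

Derivation:
Collision at t=3/2: particles 1 and 2 swap velocities; positions: p0=2 p1=23/2 p2=23/2; velocities now: v0=0 v1=-1 v2=1
Collision at t=11: particles 0 and 1 swap velocities; positions: p0=2 p1=2 p2=21; velocities now: v0=-1 v1=0 v2=1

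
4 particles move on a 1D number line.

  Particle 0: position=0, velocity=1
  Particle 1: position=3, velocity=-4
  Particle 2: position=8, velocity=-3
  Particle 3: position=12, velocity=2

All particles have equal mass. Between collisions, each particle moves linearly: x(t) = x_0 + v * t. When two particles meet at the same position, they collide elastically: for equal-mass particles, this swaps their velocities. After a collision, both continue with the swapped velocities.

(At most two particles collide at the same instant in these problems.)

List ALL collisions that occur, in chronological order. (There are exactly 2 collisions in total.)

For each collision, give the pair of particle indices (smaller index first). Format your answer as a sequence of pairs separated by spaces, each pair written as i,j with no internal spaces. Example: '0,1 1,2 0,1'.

Collision at t=3/5: particles 0 and 1 swap velocities; positions: p0=3/5 p1=3/5 p2=31/5 p3=66/5; velocities now: v0=-4 v1=1 v2=-3 v3=2
Collision at t=2: particles 1 and 2 swap velocities; positions: p0=-5 p1=2 p2=2 p3=16; velocities now: v0=-4 v1=-3 v2=1 v3=2

Answer: 0,1 1,2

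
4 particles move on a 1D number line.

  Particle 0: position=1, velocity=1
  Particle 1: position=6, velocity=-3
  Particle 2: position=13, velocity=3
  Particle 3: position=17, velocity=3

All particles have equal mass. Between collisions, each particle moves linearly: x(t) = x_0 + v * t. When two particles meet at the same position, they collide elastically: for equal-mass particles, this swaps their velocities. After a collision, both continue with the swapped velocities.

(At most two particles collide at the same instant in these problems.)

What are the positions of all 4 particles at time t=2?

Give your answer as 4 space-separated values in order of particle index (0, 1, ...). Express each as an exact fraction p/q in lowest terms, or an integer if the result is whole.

Answer: 0 3 19 23

Derivation:
Collision at t=5/4: particles 0 and 1 swap velocities; positions: p0=9/4 p1=9/4 p2=67/4 p3=83/4; velocities now: v0=-3 v1=1 v2=3 v3=3
Advance to t=2 (no further collisions before then); velocities: v0=-3 v1=1 v2=3 v3=3; positions = 0 3 19 23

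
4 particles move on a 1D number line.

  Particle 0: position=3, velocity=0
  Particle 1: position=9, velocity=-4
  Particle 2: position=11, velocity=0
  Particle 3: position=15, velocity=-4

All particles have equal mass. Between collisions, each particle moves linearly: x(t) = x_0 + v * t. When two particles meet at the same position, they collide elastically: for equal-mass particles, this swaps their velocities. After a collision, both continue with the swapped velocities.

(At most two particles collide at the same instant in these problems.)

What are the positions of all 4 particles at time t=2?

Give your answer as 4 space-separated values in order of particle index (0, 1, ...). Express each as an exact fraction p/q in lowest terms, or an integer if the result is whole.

Answer: 1 3 7 11

Derivation:
Collision at t=1: particles 2 and 3 swap velocities; positions: p0=3 p1=5 p2=11 p3=11; velocities now: v0=0 v1=-4 v2=-4 v3=0
Collision at t=3/2: particles 0 and 1 swap velocities; positions: p0=3 p1=3 p2=9 p3=11; velocities now: v0=-4 v1=0 v2=-4 v3=0
Advance to t=2 (no further collisions before then); velocities: v0=-4 v1=0 v2=-4 v3=0; positions = 1 3 7 11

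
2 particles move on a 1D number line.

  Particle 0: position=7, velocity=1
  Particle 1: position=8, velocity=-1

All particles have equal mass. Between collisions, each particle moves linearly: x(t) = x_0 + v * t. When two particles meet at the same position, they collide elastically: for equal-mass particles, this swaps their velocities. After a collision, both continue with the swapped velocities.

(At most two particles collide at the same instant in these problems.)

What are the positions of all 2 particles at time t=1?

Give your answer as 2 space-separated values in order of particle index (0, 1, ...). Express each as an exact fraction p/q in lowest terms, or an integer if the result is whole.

Collision at t=1/2: particles 0 and 1 swap velocities; positions: p0=15/2 p1=15/2; velocities now: v0=-1 v1=1
Advance to t=1 (no further collisions before then); velocities: v0=-1 v1=1; positions = 7 8

Answer: 7 8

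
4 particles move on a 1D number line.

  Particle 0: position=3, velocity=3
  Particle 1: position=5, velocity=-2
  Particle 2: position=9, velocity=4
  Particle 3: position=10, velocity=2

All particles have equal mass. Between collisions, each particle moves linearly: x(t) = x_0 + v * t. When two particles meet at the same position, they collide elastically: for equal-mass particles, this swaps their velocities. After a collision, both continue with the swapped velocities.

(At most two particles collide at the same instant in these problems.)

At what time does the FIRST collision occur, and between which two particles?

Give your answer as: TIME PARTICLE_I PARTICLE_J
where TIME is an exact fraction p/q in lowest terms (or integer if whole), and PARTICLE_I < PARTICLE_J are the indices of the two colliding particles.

Pair (0,1): pos 3,5 vel 3,-2 -> gap=2, closing at 5/unit, collide at t=2/5
Pair (1,2): pos 5,9 vel -2,4 -> not approaching (rel speed -6 <= 0)
Pair (2,3): pos 9,10 vel 4,2 -> gap=1, closing at 2/unit, collide at t=1/2
Earliest collision: t=2/5 between 0 and 1

Answer: 2/5 0 1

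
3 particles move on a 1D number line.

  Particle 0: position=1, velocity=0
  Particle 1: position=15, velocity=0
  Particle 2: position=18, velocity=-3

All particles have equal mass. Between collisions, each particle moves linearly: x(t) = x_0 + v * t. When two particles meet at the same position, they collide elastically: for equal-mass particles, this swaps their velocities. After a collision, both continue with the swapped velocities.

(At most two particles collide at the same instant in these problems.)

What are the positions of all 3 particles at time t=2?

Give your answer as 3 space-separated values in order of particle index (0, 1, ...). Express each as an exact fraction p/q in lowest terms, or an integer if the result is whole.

Answer: 1 12 15

Derivation:
Collision at t=1: particles 1 and 2 swap velocities; positions: p0=1 p1=15 p2=15; velocities now: v0=0 v1=-3 v2=0
Advance to t=2 (no further collisions before then); velocities: v0=0 v1=-3 v2=0; positions = 1 12 15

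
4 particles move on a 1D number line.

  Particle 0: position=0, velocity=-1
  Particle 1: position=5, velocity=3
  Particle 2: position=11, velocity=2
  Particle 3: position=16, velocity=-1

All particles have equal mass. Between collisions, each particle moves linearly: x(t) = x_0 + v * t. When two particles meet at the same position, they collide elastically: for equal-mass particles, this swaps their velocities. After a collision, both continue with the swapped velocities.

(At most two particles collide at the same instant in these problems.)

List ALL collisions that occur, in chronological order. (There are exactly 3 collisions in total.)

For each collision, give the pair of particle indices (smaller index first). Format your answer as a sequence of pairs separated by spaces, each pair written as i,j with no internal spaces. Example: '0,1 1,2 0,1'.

Answer: 2,3 1,2 2,3

Derivation:
Collision at t=5/3: particles 2 and 3 swap velocities; positions: p0=-5/3 p1=10 p2=43/3 p3=43/3; velocities now: v0=-1 v1=3 v2=-1 v3=2
Collision at t=11/4: particles 1 and 2 swap velocities; positions: p0=-11/4 p1=53/4 p2=53/4 p3=33/2; velocities now: v0=-1 v1=-1 v2=3 v3=2
Collision at t=6: particles 2 and 3 swap velocities; positions: p0=-6 p1=10 p2=23 p3=23; velocities now: v0=-1 v1=-1 v2=2 v3=3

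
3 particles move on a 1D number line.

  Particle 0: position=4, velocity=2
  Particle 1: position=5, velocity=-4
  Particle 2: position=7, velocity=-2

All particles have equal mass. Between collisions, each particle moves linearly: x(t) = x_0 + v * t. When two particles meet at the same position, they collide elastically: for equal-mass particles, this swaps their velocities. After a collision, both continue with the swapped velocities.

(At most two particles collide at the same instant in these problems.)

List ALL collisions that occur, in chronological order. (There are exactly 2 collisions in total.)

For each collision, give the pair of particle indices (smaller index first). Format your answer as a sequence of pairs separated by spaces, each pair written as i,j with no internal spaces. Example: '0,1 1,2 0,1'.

Collision at t=1/6: particles 0 and 1 swap velocities; positions: p0=13/3 p1=13/3 p2=20/3; velocities now: v0=-4 v1=2 v2=-2
Collision at t=3/4: particles 1 and 2 swap velocities; positions: p0=2 p1=11/2 p2=11/2; velocities now: v0=-4 v1=-2 v2=2

Answer: 0,1 1,2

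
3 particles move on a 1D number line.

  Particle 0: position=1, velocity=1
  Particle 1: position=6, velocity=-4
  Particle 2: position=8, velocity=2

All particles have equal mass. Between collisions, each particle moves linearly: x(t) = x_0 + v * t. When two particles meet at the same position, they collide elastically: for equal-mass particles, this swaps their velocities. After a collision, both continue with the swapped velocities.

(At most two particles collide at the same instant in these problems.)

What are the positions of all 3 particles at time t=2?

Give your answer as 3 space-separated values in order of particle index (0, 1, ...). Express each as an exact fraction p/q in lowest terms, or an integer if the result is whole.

Answer: -2 3 12

Derivation:
Collision at t=1: particles 0 and 1 swap velocities; positions: p0=2 p1=2 p2=10; velocities now: v0=-4 v1=1 v2=2
Advance to t=2 (no further collisions before then); velocities: v0=-4 v1=1 v2=2; positions = -2 3 12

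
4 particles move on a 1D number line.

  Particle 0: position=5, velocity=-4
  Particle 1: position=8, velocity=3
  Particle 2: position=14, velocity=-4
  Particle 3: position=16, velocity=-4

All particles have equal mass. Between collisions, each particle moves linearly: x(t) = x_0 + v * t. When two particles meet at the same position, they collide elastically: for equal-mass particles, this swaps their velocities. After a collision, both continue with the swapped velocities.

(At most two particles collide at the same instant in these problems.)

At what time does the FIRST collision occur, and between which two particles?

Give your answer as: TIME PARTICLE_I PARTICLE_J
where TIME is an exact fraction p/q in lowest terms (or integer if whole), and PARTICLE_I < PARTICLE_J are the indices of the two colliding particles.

Pair (0,1): pos 5,8 vel -4,3 -> not approaching (rel speed -7 <= 0)
Pair (1,2): pos 8,14 vel 3,-4 -> gap=6, closing at 7/unit, collide at t=6/7
Pair (2,3): pos 14,16 vel -4,-4 -> not approaching (rel speed 0 <= 0)
Earliest collision: t=6/7 between 1 and 2

Answer: 6/7 1 2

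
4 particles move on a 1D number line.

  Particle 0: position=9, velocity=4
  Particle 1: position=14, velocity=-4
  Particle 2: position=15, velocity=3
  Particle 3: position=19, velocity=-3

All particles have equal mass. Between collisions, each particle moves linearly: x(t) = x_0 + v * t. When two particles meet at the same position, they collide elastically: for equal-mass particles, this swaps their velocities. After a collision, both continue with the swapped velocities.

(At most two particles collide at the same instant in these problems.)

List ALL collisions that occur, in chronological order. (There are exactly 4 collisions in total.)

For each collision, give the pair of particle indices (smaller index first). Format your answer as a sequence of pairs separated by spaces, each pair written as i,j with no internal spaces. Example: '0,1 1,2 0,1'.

Answer: 0,1 2,3 1,2 2,3

Derivation:
Collision at t=5/8: particles 0 and 1 swap velocities; positions: p0=23/2 p1=23/2 p2=135/8 p3=137/8; velocities now: v0=-4 v1=4 v2=3 v3=-3
Collision at t=2/3: particles 2 and 3 swap velocities; positions: p0=34/3 p1=35/3 p2=17 p3=17; velocities now: v0=-4 v1=4 v2=-3 v3=3
Collision at t=10/7: particles 1 and 2 swap velocities; positions: p0=58/7 p1=103/7 p2=103/7 p3=135/7; velocities now: v0=-4 v1=-3 v2=4 v3=3
Collision at t=6: particles 2 and 3 swap velocities; positions: p0=-10 p1=1 p2=33 p3=33; velocities now: v0=-4 v1=-3 v2=3 v3=4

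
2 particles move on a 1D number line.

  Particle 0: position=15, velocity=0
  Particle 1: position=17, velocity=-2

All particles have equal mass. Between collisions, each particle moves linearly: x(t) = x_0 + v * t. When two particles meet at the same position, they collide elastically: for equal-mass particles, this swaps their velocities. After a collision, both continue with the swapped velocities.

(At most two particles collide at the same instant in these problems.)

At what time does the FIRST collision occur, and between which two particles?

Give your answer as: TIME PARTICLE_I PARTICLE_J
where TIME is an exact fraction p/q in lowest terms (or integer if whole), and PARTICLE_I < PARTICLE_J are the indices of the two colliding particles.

Answer: 1 0 1

Derivation:
Pair (0,1): pos 15,17 vel 0,-2 -> gap=2, closing at 2/unit, collide at t=1
Earliest collision: t=1 between 0 and 1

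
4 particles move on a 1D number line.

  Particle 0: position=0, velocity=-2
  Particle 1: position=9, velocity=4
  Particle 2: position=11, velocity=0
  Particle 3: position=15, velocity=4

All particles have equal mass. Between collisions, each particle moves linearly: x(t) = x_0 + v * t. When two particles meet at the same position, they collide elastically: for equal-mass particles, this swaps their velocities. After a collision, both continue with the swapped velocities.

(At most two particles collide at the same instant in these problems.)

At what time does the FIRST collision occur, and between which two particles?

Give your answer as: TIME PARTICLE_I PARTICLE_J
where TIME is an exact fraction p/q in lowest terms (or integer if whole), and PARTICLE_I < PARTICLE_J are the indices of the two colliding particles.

Pair (0,1): pos 0,9 vel -2,4 -> not approaching (rel speed -6 <= 0)
Pair (1,2): pos 9,11 vel 4,0 -> gap=2, closing at 4/unit, collide at t=1/2
Pair (2,3): pos 11,15 vel 0,4 -> not approaching (rel speed -4 <= 0)
Earliest collision: t=1/2 between 1 and 2

Answer: 1/2 1 2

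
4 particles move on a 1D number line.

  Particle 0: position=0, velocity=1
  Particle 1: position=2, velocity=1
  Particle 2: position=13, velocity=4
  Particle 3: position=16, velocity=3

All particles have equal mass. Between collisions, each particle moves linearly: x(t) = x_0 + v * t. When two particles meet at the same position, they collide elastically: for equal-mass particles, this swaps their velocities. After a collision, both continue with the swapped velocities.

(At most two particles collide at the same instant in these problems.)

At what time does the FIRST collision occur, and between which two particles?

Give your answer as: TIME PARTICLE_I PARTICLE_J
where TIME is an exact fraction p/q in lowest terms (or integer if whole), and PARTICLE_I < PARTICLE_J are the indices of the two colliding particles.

Pair (0,1): pos 0,2 vel 1,1 -> not approaching (rel speed 0 <= 0)
Pair (1,2): pos 2,13 vel 1,4 -> not approaching (rel speed -3 <= 0)
Pair (2,3): pos 13,16 vel 4,3 -> gap=3, closing at 1/unit, collide at t=3
Earliest collision: t=3 between 2 and 3

Answer: 3 2 3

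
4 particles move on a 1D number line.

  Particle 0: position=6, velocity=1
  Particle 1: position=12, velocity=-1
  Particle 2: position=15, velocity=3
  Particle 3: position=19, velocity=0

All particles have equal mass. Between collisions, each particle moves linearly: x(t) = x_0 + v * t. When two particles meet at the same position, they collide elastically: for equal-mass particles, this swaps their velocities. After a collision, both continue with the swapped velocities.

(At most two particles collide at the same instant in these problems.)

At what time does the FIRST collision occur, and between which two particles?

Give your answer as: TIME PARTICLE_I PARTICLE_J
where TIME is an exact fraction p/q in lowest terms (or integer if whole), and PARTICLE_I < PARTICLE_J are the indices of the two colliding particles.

Answer: 4/3 2 3

Derivation:
Pair (0,1): pos 6,12 vel 1,-1 -> gap=6, closing at 2/unit, collide at t=3
Pair (1,2): pos 12,15 vel -1,3 -> not approaching (rel speed -4 <= 0)
Pair (2,3): pos 15,19 vel 3,0 -> gap=4, closing at 3/unit, collide at t=4/3
Earliest collision: t=4/3 between 2 and 3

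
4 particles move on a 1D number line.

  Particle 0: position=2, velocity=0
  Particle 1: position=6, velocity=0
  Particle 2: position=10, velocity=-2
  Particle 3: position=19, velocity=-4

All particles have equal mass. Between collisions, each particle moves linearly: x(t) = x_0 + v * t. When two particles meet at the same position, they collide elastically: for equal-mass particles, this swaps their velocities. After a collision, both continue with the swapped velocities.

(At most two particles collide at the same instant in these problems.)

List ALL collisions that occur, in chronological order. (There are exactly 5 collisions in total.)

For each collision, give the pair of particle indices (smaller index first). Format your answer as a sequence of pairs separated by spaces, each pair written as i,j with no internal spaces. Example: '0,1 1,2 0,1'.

Collision at t=2: particles 1 and 2 swap velocities; positions: p0=2 p1=6 p2=6 p3=11; velocities now: v0=0 v1=-2 v2=0 v3=-4
Collision at t=13/4: particles 2 and 3 swap velocities; positions: p0=2 p1=7/2 p2=6 p3=6; velocities now: v0=0 v1=-2 v2=-4 v3=0
Collision at t=4: particles 0 and 1 swap velocities; positions: p0=2 p1=2 p2=3 p3=6; velocities now: v0=-2 v1=0 v2=-4 v3=0
Collision at t=17/4: particles 1 and 2 swap velocities; positions: p0=3/2 p1=2 p2=2 p3=6; velocities now: v0=-2 v1=-4 v2=0 v3=0
Collision at t=9/2: particles 0 and 1 swap velocities; positions: p0=1 p1=1 p2=2 p3=6; velocities now: v0=-4 v1=-2 v2=0 v3=0

Answer: 1,2 2,3 0,1 1,2 0,1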